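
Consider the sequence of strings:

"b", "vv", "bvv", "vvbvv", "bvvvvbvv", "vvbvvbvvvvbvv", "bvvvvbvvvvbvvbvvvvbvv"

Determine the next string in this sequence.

From term 3 onward, concatenate the second-to-last term with the last: b·vv = bvv, vv·bvv = vvbvv, …
Continuing: vvbvvbvvvvbvv · bvvvvbvvvvbvvbvvvvbvv gives term 8.

vvbvvbvvvvbvvbvvvvbvvvvbvvbvvvvbvv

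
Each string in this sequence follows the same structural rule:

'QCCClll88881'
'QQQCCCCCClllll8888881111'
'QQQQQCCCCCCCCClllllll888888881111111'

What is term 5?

Each string has the form Q^{2n-1} C^{3n} l^{2n+1} 8^{2n+2} 1^{3n-2} (n = 1, 2, …).
At n = 5 the blocks have lengths 9, 15, 11, 12, 13.

QQQQQQQQQCCCCCCCCCCCCCCClllllllllll8888888888881111111111111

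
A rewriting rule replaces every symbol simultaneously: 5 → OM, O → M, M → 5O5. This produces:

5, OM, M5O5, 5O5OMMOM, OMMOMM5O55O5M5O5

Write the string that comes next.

Rewriting the 16 symbols of OMMOMM5O55O5M5O5 one by one yields M 5O5 5O5 M 5O5 5O5 OM M OM OM M OM 5O5 OM M OM; concatenated:

M5O55O5M5O55O5OMMOMOMMOM5O5OMMOM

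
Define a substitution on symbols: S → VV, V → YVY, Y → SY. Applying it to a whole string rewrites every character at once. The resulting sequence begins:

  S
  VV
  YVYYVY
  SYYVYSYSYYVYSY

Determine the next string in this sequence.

φ(SYYVYSYSYYVYSY) expands symbol-by-symbol to VV SY SY YVY SY VV SY VV SY SY YVY SY VV SY; joining the 14 pieces gives the next term.

VVSYSYYVYSYVVSYVVSYSYYVYSYVVSY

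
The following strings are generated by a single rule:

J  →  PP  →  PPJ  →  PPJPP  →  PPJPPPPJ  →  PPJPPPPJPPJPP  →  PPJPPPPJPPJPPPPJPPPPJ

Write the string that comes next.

Each term (from the third on) is the previous term followed by the one before it: term 3 = PP·J = PPJ.
Continuing: PPJPPPPJPPJPPPPJPPPPJ · PPJPPPPJPPJPP gives term 8.

PPJPPPPJPPJPPPPJPPPPJPPJPPPPJPPJPP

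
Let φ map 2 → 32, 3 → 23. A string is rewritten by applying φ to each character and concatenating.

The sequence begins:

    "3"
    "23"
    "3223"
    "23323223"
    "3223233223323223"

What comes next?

23323223322323323223233223323223

Applying the rule to each of the 16 symbols of 3223233223323223 gives the pieces 23 32 32 23 32 23 23 32 32 23 23 32 23 32 32 23, which concatenate to the answer.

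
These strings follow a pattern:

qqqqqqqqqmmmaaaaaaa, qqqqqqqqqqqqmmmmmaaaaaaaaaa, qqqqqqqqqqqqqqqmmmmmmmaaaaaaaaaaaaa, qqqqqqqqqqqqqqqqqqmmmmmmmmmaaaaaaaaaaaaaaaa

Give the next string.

qqqqqqqqqqqqqqqqqqqqqmmmmmmmmmmmaaaaaaaaaaaaaaaaaaa

Each string has the form q^{3n+3} m^{2n-1} a^{3n+1}, where the shown terms are n = 2, 3, 4, 5.
At n = 6 the blocks have lengths 21, 11, 19.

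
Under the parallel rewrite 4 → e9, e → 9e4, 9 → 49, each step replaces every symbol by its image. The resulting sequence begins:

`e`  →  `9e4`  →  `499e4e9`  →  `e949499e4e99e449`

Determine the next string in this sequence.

φ(e949499e4e99e449) expands symbol-by-symbol to 9e4 49 e9 49 e9 49 49 9e4 e9 9e4 49 49 9e4 e9 e9 49; joining the 16 pieces gives the next term.

9e449e949e949499e4e99e449499e4e9e949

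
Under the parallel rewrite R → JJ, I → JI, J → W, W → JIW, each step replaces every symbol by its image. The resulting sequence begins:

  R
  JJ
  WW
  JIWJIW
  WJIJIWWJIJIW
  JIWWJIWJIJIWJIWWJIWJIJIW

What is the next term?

WJIJIWJIWWJIJIWWJIWJIJIWWJIJIWJIWWJIJIWWJIWJIJIW

φ(JIWWJIWJIJIWJIWWJIWJIJIW) expands symbol-by-symbol to W JI JIW JIW W JI JIW W JI W JI JIW W JI JIW JIW W JI JIW W JI W JI JIW; joining the 24 pieces gives the next term.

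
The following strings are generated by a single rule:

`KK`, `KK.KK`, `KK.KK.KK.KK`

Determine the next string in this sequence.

KK.KK.KK.KK.KK.KK.KK.KK

Each string is two copies of the previous one joined by '.'.
So the next term is two copies of KK.KK.KK.KK with '.' between the halves.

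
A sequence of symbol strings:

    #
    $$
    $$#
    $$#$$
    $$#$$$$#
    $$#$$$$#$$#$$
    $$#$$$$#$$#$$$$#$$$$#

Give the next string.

$$#$$$$#$$#$$$$#$$$$#$$#$$$$#$$#$$

Each term (from the third on) is the previous term followed by the one before it: term 3 = $$·# = $$#.
Continuing: $$#$$$$#$$#$$$$#$$$$# · $$#$$$$#$$#$$ gives term 8.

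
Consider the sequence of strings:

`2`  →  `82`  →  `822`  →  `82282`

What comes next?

82282822

This is a Fibonacci-style word recurrence s(k) = s(k−1)·s(k−2): e.g. 82·2 = 822.
Continuing: 82282 · 822 gives term 5.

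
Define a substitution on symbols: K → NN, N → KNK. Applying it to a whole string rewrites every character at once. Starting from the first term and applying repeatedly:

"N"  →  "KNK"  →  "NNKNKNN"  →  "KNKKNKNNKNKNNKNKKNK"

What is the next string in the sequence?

Rewriting the 19 symbols of KNKKNKNNKNKNNKNKKNK one by one yields NN KNK NN NN KNK NN KNK KNK NN KNK NN KNK KNK NN KNK NN NN KNK NN; concatenated:

NNKNKNNNNKNKNNKNKKNKNNKNKNNKNKKNKNNKNKNNNNKNKNN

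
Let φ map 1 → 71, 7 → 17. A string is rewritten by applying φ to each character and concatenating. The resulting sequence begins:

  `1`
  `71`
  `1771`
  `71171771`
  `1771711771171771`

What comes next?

71171771177171171771711771171771

φ(1771711771171771) expands symbol-by-symbol to 71 17 17 71 17 71 71 17 17 71 71 17 71 17 17 71; joining the 16 pieces gives the next term.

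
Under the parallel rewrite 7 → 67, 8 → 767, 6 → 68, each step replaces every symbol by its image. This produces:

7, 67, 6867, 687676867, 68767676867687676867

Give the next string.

φ(68767676867687676867) expands symbol-by-symbol to 68 767 67 68 67 68 67 68 767 68 67 68 767 67 68 67 68 767 68 67; joining the 20 pieces gives the next term.

68767676867686768767686768767676867687676867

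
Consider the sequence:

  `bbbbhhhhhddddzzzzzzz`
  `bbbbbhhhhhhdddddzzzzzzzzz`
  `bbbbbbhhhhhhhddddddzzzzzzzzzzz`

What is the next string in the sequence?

bbbbbbbhhhhhhhhdddddddzzzzzzzzzzzzz

Term n consists of n+1 b's, followed by n+2 h's, followed by n+1 d's, followed by 2n+1 z's, where the shown terms are n = 3, 4, 5.
At n = 6 the blocks have lengths 7, 8, 7, 13.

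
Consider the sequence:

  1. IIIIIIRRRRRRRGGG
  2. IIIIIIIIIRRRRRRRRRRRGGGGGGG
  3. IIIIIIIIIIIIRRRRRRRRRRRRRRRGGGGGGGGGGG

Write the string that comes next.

Reading off run lengths: I runs 6, 9, 12; R runs 7, 11, 15; G runs 3, 7, 11 — each is linear in n (n = 1, 2, …).
At n = 4 the blocks have lengths 15, 19, 15.

IIIIIIIIIIIIIIIRRRRRRRRRRRRRRRRRRRGGGGGGGGGGGGGGG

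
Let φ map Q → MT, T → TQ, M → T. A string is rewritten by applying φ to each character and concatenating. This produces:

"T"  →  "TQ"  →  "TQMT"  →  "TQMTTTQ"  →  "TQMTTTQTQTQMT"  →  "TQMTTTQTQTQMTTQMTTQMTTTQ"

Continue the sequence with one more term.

φ(TQMTTTQTQTQMTTQMTTQMTTTQ) expands symbol-by-symbol to TQ MT T TQ TQ TQ MT TQ MT TQ MT T TQ TQ MT T TQ TQ MT T TQ TQ TQ MT; joining the 24 pieces gives the next term.

TQMTTTQTQTQMTTQMTTQMTTTQTQMTTTQTQMTTTQTQTQMT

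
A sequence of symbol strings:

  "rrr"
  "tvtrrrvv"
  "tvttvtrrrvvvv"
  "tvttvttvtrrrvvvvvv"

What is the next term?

tvttvttvttvtrrrvvvvvvvv

Every step adds tvt to the front and vv to the end of the previous string.
So the next term is tvt·tvttvttvtrrrvvvvvv·vv.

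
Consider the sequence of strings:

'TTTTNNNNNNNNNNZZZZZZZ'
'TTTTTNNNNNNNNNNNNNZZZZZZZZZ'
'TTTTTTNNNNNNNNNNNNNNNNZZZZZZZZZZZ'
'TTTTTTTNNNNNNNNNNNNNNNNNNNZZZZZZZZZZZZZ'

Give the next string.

Each string has the form T^{n+1} N^{3n+1} Z^{2n+1}, where the shown terms are n = 3, 4, 5, 6.
At n = 7 the blocks have lengths 8, 22, 15.

TTTTTTTTNNNNNNNNNNNNNNNNNNNNNNZZZZZZZZZZZZZZZ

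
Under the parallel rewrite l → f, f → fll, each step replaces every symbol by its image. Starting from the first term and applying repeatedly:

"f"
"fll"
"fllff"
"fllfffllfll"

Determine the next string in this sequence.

Apply φ to fllfffllfll symbol by symbol: f→fll, l→f, l→f, f→fll, f→fll, f→fll, l→f, l→f, f→fll, l→f, l→f; joined: fll f f fll fll fll f f fll f f.

fllfffllfllfllfffllff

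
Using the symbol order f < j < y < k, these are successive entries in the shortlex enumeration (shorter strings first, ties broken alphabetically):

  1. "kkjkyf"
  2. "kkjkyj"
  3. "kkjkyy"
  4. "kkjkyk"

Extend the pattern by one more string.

The successor of kkjkyk increments the rightmost position that isn't already k and resets every position after it to f.

kkjkkf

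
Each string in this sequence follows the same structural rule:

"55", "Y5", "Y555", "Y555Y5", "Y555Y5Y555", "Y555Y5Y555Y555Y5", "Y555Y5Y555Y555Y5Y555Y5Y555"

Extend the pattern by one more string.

Y555Y5Y555Y555Y5Y555Y5Y555Y555Y5Y555Y555Y5

This is a Fibonacci-style word recurrence s(k) = s(k−1)·s(k−2): e.g. Y5·55 = Y555.
So term 8 is Y555Y5Y555Y555Y5Y555Y5Y555·Y555Y5Y555Y555Y5.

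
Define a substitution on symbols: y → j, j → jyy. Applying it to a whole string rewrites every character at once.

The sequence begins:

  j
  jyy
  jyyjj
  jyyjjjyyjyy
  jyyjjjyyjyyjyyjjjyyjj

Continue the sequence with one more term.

Rewriting the 21 symbols of jyyjjjyyjyyjyyjjjyyjj one by one yields jyy j j jyy jyy jyy j j jyy j j jyy j j jyy jyy jyy j j jyy jyy; concatenated:

jyyjjjyyjyyjyyjjjyyjjjyyjjjyyjyyjyyjjjyyjyy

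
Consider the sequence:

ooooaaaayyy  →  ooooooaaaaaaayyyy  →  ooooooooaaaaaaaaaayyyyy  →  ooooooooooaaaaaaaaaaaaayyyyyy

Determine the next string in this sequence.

ooooooooooooaaaaaaaaaaaaaaaayyyyyyy

Each string has the form o^{2n+2} a^{3n+1} y^{n+2} (n = 1, 2, …).
Setting n = 5 gives 12, 16, 7 characters in each block.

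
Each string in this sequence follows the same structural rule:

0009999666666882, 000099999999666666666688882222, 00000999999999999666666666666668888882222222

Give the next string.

Each string has the form 0^{n+2} 9^{4n} 6^{4n+2} 8^{2n} 2^{3n-2} (n = 1, 2, …).
Setting n = 4 gives 6, 16, 18, 8, 10 characters in each block.

0000009999999999999999666666666666666666888888882222222222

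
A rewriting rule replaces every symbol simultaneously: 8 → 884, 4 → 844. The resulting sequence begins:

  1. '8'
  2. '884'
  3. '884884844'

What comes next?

884884844884884844884844844

Apply φ to 884884844 symbol by symbol: 8→884, 8→884, 4→844, 8→884, 8→884, 4→844, 8→884, 4→844, 4→844; joined: 884 884 844 884 884 844 884 844 844.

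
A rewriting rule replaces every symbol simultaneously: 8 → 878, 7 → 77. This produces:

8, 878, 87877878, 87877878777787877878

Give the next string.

878778787777878778787777777787877878777787877878

Replace each of the 20 characters of 87877878777787877878 in place — 878 77 878 77 77 878 77 878 77 77 77 77 878 77 878 77 77 878 77 878 — and concatenate.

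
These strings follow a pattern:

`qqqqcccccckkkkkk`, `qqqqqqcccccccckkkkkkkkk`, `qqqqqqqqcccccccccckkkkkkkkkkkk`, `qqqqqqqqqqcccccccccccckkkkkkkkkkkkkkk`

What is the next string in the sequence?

The n-th term is 2n q's then 2n+2 c's then 3n k's, where the shown terms are n = 2, 3, 4, 5.
Setting n = 6 gives 12, 14, 18 characters in each block.

qqqqqqqqqqqqcccccccccccccckkkkkkkkkkkkkkkkkk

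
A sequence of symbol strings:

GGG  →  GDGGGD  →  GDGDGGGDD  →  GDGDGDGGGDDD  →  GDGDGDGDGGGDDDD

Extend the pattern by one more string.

Each term wraps the previous one in GD on the left and D on the right.
Applying this once more to GDGDGDGDGGGDDDD:

GDGDGDGDGDGGGDDDDD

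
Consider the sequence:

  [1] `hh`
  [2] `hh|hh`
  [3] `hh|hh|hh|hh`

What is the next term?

s(k+1) = s(k)·|·s(k) — each term doubles the last with '|' between the halves.
So the next term is two copies of hh|hh|hh|hh with '|' between the halves.

hh|hh|hh|hh|hh|hh|hh|hh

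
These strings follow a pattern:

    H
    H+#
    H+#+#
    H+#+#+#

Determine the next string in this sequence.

H+#+#+#+#

The strings grow by a fixed suffix +# each time.
So the next term is H+#+#+#·+#.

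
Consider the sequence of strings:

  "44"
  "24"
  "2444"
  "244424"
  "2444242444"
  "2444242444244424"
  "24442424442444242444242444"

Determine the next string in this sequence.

Each term (from the third on) is the previous term followed by the one before it: term 3 = 24·44 = 2444.
So term 8 is 24442424442444242444242444·2444242444244424.

244424244424442424442424442444242444244424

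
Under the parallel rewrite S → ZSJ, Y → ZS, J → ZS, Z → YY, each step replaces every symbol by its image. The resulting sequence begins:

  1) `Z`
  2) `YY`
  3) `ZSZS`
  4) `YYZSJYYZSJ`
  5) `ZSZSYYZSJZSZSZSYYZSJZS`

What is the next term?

Rewriting the 22 symbols of ZSZSYYZSJZSZSZSYYZSJZS one by one yields YY ZSJ YY ZSJ ZS ZS YY ZSJ ZS YY ZSJ YY ZSJ YY ZSJ ZS ZS YY ZSJ ZS YY ZSJ; concatenated:

YYZSJYYZSJZSZSYYZSJZSYYZSJYYZSJYYZSJZSZSYYZSJZSYYZSJ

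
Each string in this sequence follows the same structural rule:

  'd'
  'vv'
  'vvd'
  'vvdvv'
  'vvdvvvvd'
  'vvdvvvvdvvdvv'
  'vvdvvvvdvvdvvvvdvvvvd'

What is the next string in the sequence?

Each term (from the third on) is the previous term followed by the one before it: term 3 = vv·d = vvd.
Continuing: vvdvvvvdvvdvvvvdvvvvd · vvdvvvvdvvdvv gives term 8.

vvdvvvvdvvdvvvvdvvvvdvvdvvvvdvvdvv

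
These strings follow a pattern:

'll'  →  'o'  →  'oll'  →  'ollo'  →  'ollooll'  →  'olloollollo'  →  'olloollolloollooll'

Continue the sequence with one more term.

From term 3 onward, concatenate the last term with the second-to-last: o·ll = oll, oll·o = ollo, …
So term 8 is olloollolloollooll·olloollollo.

olloollolloolloollolloollollo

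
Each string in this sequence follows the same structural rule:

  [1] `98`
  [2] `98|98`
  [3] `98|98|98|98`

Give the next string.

98|98|98|98|98|98|98|98

Every step duplicates the string with '|' between the halves.
So the next term is two copies of 98|98|98|98 with '|' between the halves.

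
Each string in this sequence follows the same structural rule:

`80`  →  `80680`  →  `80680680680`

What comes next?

80680680680680680680680

Every step duplicates the string with '6' between the halves.
So the next term is two copies of 80680680680 with '6' between the halves.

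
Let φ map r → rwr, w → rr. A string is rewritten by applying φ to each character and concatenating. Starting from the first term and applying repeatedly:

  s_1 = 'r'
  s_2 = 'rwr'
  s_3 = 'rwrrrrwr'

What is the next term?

Rewriting each symbol of rwrrrrwr: r→rwr, w→rr, r→rwr, r→rwr, r→rwr, r→rwr, w→rr, r→rwr, which concatenates to rwr rr rwr rwr rwr rwr rr rwr.

rwrrrrwrrwrrwrrwrrrrwr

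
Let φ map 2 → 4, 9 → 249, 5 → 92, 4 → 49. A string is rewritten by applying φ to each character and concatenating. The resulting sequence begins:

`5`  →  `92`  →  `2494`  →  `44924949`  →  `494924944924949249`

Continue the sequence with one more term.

4924949249449249494924944924949249449249

φ(494924944924949249) expands symbol-by-symbol to 49 249 49 249 4 49 249 49 49 249 4 49 249 49 249 4 49 249; joining the 18 pieces gives the next term.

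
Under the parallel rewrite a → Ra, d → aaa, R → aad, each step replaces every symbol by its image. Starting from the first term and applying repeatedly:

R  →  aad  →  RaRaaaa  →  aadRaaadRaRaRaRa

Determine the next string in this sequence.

Applying the rule to each of the 16 symbols of aadRaaadRaRaRaRa gives the pieces Ra Ra aaa aad Ra Ra Ra aaa aad Ra aad Ra aad Ra aad Ra, which concatenate to the answer.

RaRaaaaaadRaRaRaaaaaadRaaadRaaadRaaadRa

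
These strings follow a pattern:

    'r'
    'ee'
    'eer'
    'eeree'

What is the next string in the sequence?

eereeeer

Each term (from the third on) is the previous term followed by the one before it: term 3 = ee·r = eer.
The next term joins eeree and eer.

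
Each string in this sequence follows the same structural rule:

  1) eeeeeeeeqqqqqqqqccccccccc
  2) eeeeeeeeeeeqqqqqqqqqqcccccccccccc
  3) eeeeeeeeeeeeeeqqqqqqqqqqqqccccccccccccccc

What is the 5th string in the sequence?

Term n consists of 3n-1 e's, followed by 2n+2 q's, followed by 3n c's, where the shown terms are n = 3, 4, 5.
At n = 7 the blocks have lengths 20, 16, 21.

eeeeeeeeeeeeeeeeeeeeqqqqqqqqqqqqqqqqccccccccccccccccccccc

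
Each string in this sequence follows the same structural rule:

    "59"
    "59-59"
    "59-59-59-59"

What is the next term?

59-59-59-59-59-59-59-59

Every step duplicates the string with '-' between the halves.
So the next term is two copies of 59-59-59-59 with '-' between the halves.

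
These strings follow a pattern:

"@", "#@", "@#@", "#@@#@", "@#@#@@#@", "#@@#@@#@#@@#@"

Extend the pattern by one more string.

Each term (from the third on) is the two preceding terms concatenated in order: term 3 = @·#@ = @#@.
Continuing: @#@#@@#@ · #@@#@@#@#@@#@ gives term 7.

@#@#@@#@#@@#@@#@#@@#@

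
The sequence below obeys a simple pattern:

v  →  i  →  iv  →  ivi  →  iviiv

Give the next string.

iviivivi

From term 3 onward, concatenate the last term with the second-to-last: i·v = iv, iv·i = ivi, …
So term 6 is iviiv·ivi.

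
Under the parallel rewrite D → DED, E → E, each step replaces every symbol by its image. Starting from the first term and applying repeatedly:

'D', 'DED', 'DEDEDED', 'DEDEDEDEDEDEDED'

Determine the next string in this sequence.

φ(DEDEDEDEDEDEDED) expands symbol-by-symbol to DED E DED E DED E DED E DED E DED E DED E DED; joining the 15 pieces gives the next term.

DEDEDEDEDEDEDEDEDEDEDEDEDEDEDED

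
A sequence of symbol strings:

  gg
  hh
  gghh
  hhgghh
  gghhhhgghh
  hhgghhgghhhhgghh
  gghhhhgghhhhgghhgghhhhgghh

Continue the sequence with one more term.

From term 3 onward, concatenate the second-to-last term with the last: gg·hh = gghh, hh·gghh = hhgghh, …
So term 8 is hhgghhgghhhhgghh·gghhhhgghhhhgghhgghhhhgghh.

hhgghhgghhhhgghhgghhhhgghhhhgghhgghhhhgghh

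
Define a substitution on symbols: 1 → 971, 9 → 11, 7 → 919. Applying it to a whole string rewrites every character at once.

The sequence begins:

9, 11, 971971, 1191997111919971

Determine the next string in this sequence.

Replace each of the 16 characters of 1191997111919971 in place — 971 971 11 971 11 11 919 971 971 971 11 971 11 11 919 971 — and concatenate.

971971119711111919971971971119711111919971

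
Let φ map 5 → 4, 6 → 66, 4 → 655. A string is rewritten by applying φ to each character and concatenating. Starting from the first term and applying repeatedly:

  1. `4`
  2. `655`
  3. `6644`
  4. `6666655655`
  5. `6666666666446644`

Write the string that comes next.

Rewriting the 16 symbols of 6666666666446644 one by one yields 66 66 66 66 66 66 66 66 66 66 655 655 66 66 655 655; concatenated:

666666666666666666666556556666655655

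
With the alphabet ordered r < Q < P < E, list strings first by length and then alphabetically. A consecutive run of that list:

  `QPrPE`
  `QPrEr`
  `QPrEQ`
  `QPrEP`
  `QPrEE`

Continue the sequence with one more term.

Treat QPrEE as a base-4 numeral over the given alphabet and add one, carrying through any trailing E's.

QPQrr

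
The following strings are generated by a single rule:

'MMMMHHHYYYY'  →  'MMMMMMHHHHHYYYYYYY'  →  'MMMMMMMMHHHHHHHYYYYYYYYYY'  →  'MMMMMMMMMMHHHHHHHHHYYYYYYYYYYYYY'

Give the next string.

MMMMMMMMMMMMHHHHHHHHHHHYYYYYYYYYYYYYYYY

Term n consists of 2n+2 M's, followed by 2n+1 H's, followed by 3n+1 Y's (n = 1, 2, …).
Setting n = 5 gives 12, 11, 16 characters in each block.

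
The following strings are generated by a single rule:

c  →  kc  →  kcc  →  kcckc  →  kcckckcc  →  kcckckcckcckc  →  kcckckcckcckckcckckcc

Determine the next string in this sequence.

Each term (from the third on) is the previous term followed by the one before it: term 3 = kc·c = kcc.
Continuing: kcckckcckcckckcckckcc · kcckckcckcckc gives term 8.

kcckckcckcckckcckckcckcckckcckcckc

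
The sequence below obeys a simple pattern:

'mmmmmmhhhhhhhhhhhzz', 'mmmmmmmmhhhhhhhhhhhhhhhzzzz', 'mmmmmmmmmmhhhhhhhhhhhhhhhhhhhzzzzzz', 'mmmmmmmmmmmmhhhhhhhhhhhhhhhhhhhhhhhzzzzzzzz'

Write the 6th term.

Term n consists of 2n+2 m's, followed by 4n+3 h's, followed by 2n-2 z's, where the shown terms are n = 2, 3, 4, 5.
For term 6, n = 7, so the run lengths are 16, 31, 12.

mmmmmmmmmmmmmmmmhhhhhhhhhhhhhhhhhhhhhhhhhhhhhhhzzzzzzzzzzzz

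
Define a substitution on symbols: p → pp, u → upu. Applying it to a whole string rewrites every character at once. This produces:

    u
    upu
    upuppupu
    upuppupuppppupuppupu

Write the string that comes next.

Rewriting the 20 symbols of upuppupuppppupuppupu one by one yields upu pp upu pp pp upu pp upu pp pp pp pp upu pp upu pp pp upu pp upu; concatenated:

upuppupuppppupuppupuppppppppupuppupuppppupuppupu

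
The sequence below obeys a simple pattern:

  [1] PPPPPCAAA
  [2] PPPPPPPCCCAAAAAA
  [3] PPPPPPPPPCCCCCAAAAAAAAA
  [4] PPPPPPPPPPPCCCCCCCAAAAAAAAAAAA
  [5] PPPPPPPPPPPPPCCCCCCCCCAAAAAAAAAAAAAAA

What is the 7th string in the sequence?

The n-th term is 2n+3 P's then 2n-1 C's then 3n A's (n = 1, 2, …).
For term 7, n = 7, so the run lengths are 17, 13, 21.

PPPPPPPPPPPPPPPPPCCCCCCCCCCCCCAAAAAAAAAAAAAAAAAAAAA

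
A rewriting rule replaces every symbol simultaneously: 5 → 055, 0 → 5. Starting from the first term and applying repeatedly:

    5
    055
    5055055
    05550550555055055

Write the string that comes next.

Applying the rule to each of the 17 symbols of 05550550555055055 gives the pieces 5 055 055 055 5 055 055 5 055 055 055 5 055 055 5 055 055, which concatenate to the answer.

50550550555055055505505505550550555055055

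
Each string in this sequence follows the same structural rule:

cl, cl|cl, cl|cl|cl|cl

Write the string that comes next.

cl|cl|cl|cl|cl|cl|cl|cl

s(k+1) = s(k)·|·s(k) — each term doubles the last with '|' between the halves.
So the next term is two copies of cl|cl|cl|cl with '|' between the halves.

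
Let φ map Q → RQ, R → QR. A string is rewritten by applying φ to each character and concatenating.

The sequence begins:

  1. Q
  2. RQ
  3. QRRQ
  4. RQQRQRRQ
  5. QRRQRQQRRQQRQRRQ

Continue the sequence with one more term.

Rewriting the 16 symbols of QRRQRQQRRQQRQRRQ one by one yields RQ QR QR RQ QR RQ RQ QR QR RQ RQ QR RQ QR QR RQ; concatenated:

RQQRQRRQQRRQRQQRQRRQRQQRRQQRQRRQ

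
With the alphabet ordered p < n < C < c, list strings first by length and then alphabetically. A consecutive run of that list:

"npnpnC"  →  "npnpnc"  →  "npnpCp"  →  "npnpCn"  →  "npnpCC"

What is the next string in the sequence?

Find the rightmost character of npnpCC below c, bump it to the next letter, and reset everything to its right to p.

npnpCc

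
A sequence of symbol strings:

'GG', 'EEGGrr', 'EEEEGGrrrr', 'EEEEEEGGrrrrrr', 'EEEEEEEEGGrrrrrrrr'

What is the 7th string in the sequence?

s(k+1) = EE·s(k)·rr, so each term gains EE as a prefix and rr as a suffix.
From EEEEEEEEGGrrrrrrrr, 2 further steps: EEEEEEEEGGrrrrrrrr → EEEEEEEEEEGGrrrrrrrrrr → (answer).

EEEEEEEEEEEEGGrrrrrrrrrrrr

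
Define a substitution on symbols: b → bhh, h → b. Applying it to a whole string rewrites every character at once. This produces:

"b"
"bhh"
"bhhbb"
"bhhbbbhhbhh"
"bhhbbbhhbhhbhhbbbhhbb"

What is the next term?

bhhbbbhhbhhbhhbbbhhbbbhhbbbhhbhhbhhbbbhhbhh

Applying the rule to each of the 21 symbols of bhhbbbhhbhhbhhbbbhhbb gives the pieces bhh b b bhh bhh bhh b b bhh b b bhh b b bhh bhh bhh b b bhh bhh, which concatenate to the answer.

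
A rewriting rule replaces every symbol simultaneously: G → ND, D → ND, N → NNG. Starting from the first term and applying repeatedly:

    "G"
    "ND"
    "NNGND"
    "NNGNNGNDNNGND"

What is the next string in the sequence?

Applying the rule to each of the 13 symbols of NNGNNGNDNNGND gives the pieces NNG NNG ND NNG NNG ND NNG ND NNG NNG ND NNG ND, which concatenate to the answer.

NNGNNGNDNNGNNGNDNNGNDNNGNNGNDNNGND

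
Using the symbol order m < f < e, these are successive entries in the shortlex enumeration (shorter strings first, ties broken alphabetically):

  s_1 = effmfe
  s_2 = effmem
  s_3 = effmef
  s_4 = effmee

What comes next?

The successor of effmee increments the rightmost position that isn't already e and resets every position after it to m.

efffmm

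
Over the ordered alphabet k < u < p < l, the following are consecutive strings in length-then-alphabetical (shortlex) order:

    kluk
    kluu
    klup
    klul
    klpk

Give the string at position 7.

Continuing the enumeration 2 steps past klpk: klpk → klpu → (answer).

klpp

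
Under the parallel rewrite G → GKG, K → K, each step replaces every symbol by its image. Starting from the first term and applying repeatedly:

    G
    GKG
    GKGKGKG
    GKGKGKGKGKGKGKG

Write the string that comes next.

Replace each of the 15 characters of GKGKGKGKGKGKGKG in place — GKG K GKG K GKG K GKG K GKG K GKG K GKG K GKG — and concatenate.

GKGKGKGKGKGKGKGKGKGKGKGKGKGKGKG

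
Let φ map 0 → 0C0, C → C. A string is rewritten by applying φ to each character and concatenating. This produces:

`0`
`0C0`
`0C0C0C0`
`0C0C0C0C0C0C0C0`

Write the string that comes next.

0C0C0C0C0C0C0C0C0C0C0C0C0C0C0C0

φ(0C0C0C0C0C0C0C0) expands symbol-by-symbol to 0C0 C 0C0 C 0C0 C 0C0 C 0C0 C 0C0 C 0C0 C 0C0; joining the 15 pieces gives the next term.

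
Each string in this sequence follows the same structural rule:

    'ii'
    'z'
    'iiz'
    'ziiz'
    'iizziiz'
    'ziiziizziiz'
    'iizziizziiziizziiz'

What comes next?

ziiziizziiziizziizziiziizziiz

From term 3 onward, concatenate the second-to-last term with the last: ii·z = iiz, z·iiz = ziiz, …
Continuing: ziiziizziiz · iizziizziiziizziiz gives term 8.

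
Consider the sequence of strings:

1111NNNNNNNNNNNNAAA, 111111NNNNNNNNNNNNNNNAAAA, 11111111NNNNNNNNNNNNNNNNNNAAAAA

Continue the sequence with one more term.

1111111111NNNNNNNNNNNNNNNNNNNNNAAAAAA

Term n consists of 2n-2 1's, followed by 3n+3 N's, followed by n A's, where the shown terms are n = 3, 4, 5.
At n = 6 the blocks have lengths 10, 21, 6.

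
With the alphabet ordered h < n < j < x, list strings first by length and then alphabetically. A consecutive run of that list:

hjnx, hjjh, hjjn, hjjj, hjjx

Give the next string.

Treat hjjx as a base-4 numeral over the given alphabet and add one, carrying through any trailing x's.

hjxh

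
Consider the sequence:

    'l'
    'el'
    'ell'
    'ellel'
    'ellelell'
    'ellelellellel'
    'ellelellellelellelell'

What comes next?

ellelellellelellelellellelellellel

Each term (from the third on) is the previous term followed by the one before it: term 3 = el·l = ell.
The next term joins ellelellellelellelell and ellelellellel.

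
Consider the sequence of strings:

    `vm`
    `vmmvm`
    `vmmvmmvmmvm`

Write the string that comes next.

Every step duplicates the string with 'm' between the halves.
One more doubling of vmmvmmvmmvm gives the answer.

vmmvmmvmmvmmvmmvmmvmmvm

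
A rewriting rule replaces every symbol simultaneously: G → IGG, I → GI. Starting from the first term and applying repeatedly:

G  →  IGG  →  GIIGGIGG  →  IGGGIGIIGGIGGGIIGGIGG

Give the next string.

Replace each of the 21 characters of IGGGIGIIGGIGGGIIGGIGG in place — GI IGG IGG IGG GI IGG GI GI IGG IGG GI IGG IGG IGG GI GI IGG IGG GI IGG IGG — and concatenate.

GIIGGIGGIGGGIIGGGIGIIGGIGGGIIGGIGGIGGGIGIIGGIGGGIIGGIGG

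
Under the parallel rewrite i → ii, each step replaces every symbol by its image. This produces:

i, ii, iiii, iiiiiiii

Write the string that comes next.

Rewriting each symbol of iiiiiiii: i→ii, i→ii, i→ii, i→ii, i→ii, i→ii, i→ii, i→ii, which concatenates to ii ii ii ii ii ii ii ii.

iiiiiiiiiiiiiiii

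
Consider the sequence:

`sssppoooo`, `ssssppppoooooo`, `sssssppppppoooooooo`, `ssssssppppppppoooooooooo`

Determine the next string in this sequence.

Reading off run lengths: s runs 3, 4, 5, 6; p runs 2, 4, 6, 8; o runs 4, 6, 8, 10 — each is linear in n (n = 1, 2, …).
For the next term, n = 5, so the run lengths are 7, 10, 12.

sssssssppppppppppoooooooooooo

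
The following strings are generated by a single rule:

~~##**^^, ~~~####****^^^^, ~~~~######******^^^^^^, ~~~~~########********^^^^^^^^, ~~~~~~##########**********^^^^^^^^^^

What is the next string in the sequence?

~~~~~~~############************^^^^^^^^^^^^

Each string has the form ~^{n+1} #^{2n} *^{2n} ^^{2n} (n = 1, 2, …).
For the next term, n = 6, so the run lengths are 7, 12, 12, 12.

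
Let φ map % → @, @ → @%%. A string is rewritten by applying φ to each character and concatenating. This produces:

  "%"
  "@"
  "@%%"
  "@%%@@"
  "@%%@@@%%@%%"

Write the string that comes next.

@%%@@@%%@%%@%%@@@%%@@

Apply φ to @%%@@@%%@%% symbol by symbol: @→@%%, %→@, %→@, @→@%%, @→@%%, @→@%%, %→@, %→@, @→@%%, %→@, %→@; joined: @%% @ @ @%% @%% @%% @ @ @%% @ @.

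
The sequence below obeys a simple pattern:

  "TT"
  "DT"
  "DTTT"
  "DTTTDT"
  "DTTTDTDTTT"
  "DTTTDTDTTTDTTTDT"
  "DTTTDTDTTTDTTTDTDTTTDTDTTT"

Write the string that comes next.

From term 3 onward, concatenate the last term with the second-to-last: DT·TT = DTTT, DTTT·DT = DTTTDT, …
So term 8 is DTTTDTDTTTDTTTDTDTTTDTDTTT·DTTTDTDTTTDTTTDT.

DTTTDTDTTTDTTTDTDTTTDTDTTTDTTTDTDTTTDTTTDT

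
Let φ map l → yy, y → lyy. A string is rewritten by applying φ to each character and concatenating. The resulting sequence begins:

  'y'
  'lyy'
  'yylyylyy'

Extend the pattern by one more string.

lyylyyyylyylyyyylyylyy

Apply φ to yylyylyy symbol by symbol: y→lyy, y→lyy, l→yy, y→lyy, y→lyy, l→yy, y→lyy, y→lyy; joined: lyy lyy yy lyy lyy yy lyy lyy.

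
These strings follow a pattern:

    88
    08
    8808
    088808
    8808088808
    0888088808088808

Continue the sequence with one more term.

88080888080888088808088808

From term 3 onward, concatenate the second-to-last term with the last: 88·08 = 8808, 08·8808 = 088808, …
Continuing: 8808088808 · 0888088808088808 gives term 7.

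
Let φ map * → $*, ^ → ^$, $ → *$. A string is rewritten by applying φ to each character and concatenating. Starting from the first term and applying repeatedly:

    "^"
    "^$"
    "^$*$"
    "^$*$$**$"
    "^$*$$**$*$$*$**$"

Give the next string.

Rewriting the 16 symbols of ^$*$$**$*$$*$**$ one by one yields ^$ *$ $* *$ *$ $* $* *$ $* *$ *$ $* *$ $* $* *$; concatenated:

^$*$$**$*$$*$**$$**$*$$**$$*$**$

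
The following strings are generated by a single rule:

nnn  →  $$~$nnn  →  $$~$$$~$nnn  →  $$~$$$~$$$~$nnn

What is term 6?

$$~$$$~$$$~$$$~$$$~$nnn

Each term is the previous one with $$~$ prepended.
From $$~$$$~$$$~$nnn, 2 further steps: $$~$$$~$$$~$nnn → $$~$$$~$$$~$$$~$nnn → (answer).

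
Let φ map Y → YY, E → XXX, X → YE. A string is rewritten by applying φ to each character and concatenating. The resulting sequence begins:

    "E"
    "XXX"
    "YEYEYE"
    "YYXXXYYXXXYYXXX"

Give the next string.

YYYYYEYEYEYYYYYEYEYEYYYYYEYEYE

Replace each of the 15 characters of YYXXXYYXXXYYXXX in place — YY YY YE YE YE YY YY YE YE YE YY YY YE YE YE — and concatenate.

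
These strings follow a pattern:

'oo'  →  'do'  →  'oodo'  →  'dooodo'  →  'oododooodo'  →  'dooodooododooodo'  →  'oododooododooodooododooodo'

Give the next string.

Each term (from the third on) is the two preceding terms concatenated in order: term 3 = oo·do = oodo.
Continuing: dooodooododooodo · oododooododooodooododooodo gives term 8.

dooodooododooodooododooododooodooododooodo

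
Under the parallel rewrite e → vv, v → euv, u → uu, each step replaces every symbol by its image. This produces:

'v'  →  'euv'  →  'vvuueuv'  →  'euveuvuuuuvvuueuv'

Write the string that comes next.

φ(euveuvuuuuvvuueuv) expands symbol-by-symbol to vv uu euv vv uu euv uu uu uu uu euv euv uu uu vv uu euv; joining the 17 pieces gives the next term.

vvuueuvvvuueuvuuuuuuuueuveuvuuuuvvuueuv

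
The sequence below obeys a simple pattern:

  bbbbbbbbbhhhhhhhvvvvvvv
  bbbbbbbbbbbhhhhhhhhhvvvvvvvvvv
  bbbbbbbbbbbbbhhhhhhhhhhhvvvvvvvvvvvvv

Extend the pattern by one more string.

bbbbbbbbbbbbbbbhhhhhhhhhhhhhvvvvvvvvvvvvvvvv

Each string has the form b^{2n+3} h^{2n+1} v^{3n-2}, where the shown terms are n = 3, 4, 5.
At n = 6 the blocks have lengths 15, 13, 16.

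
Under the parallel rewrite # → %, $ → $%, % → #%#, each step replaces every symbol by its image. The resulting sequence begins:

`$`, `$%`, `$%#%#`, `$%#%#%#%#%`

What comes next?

$%#%#%#%#%#%#%#%#%#%#

Expanding $%#%#%#%#%: $→$%, %→#%#, #→%, %→#%#, #→%, %→#%#, #→%, %→#%#, #→%, %→#%#. Concatenated: $% #%# % #%# % #%# % #%# % #%#.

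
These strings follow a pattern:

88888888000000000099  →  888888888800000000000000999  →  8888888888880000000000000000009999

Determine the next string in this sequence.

88888888888888000000000000000000000099999

Reading off run lengths: 8 runs 8, 10, 12; 0 runs 10, 14, 18; 9 runs 2, 3, 4 — each is linear in n, where the shown terms are n = 3, 4, 5.
For the next term, n = 6, so the run lengths are 14, 22, 5.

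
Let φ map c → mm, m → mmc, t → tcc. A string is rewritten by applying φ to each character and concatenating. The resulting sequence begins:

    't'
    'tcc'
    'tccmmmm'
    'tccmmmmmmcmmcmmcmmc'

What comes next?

Applying the rule to each of the 19 symbols of tccmmmmmmcmmcmmcmmc gives the pieces tcc mm mm mmc mmc mmc mmc mmc mmc mm mmc mmc mm mmc mmc mm mmc mmc mm, which concatenate to the answer.

tccmmmmmmcmmcmmcmmcmmcmmcmmmmcmmcmmmmcmmcmmmmcmmcmm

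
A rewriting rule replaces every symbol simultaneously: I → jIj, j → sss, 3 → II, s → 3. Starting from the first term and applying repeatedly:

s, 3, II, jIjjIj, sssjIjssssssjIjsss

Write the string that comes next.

333sssjIjsss333333sssjIjsss333

φ(sssjIjssssssjIjsss) expands symbol-by-symbol to 3 3 3 sss jIj sss 3 3 3 3 3 3 sss jIj sss 3 3 3; joining the 18 pieces gives the next term.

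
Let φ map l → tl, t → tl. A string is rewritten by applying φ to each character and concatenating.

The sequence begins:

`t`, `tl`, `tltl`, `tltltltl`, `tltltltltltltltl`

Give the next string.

Replace each of the 16 characters of tltltltltltltltl in place — tl tl tl tl tl tl tl tl tl tl tl tl tl tl tl tl — and concatenate.

tltltltltltltltltltltltltltltltl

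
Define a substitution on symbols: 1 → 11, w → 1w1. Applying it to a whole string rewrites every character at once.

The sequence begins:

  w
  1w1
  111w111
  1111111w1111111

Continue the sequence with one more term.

φ(1111111w1111111) expands symbol-by-symbol to 11 11 11 11 11 11 11 1w1 11 11 11 11 11 11 11; joining the 15 pieces gives the next term.

111111111111111w111111111111111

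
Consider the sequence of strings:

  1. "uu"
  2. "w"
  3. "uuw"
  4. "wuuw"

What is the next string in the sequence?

uuwwuuw

This is a Fibonacci-style word recurrence s(k) = s(k−2)·s(k−1): e.g. uu·w = uuw.
Continuing: uuw · wuuw gives term 5.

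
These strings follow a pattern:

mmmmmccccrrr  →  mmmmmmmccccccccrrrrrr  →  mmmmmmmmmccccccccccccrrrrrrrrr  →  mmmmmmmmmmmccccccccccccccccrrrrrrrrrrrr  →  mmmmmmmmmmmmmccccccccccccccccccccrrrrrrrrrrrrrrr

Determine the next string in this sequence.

mmmmmmmmmmmmmmmccccccccccccccccccccccccrrrrrrrrrrrrrrrrrr

The n-th term is 2n+3 m's then 4n c's then 3n r's (n = 1, 2, …).
Setting n = 6 gives 15, 24, 18 characters in each block.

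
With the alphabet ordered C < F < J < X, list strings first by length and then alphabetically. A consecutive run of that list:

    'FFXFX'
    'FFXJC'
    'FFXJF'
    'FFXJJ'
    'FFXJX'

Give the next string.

FFXXC

Find the rightmost character of FFXJX below X, bump it to the next letter, and reset everything to its right to C.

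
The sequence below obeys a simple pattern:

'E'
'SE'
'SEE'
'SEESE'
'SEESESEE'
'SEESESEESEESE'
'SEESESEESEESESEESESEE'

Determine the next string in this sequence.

Each term (from the third on) is the previous term followed by the one before it: term 3 = SE·E = SEE.
So term 8 is SEESESEESEESESEESESEE·SEESESEESEESE.

SEESESEESEESESEESESEESEESESEESEESE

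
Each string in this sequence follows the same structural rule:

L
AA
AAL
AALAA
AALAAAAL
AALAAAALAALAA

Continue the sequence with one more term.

From term 3 onward, concatenate the last term with the second-to-last: AA·L = AAL, AAL·AA = AALAA, …
Continuing: AALAAAALAALAA · AALAAAAL gives term 7.

AALAAAALAALAAAALAAAAL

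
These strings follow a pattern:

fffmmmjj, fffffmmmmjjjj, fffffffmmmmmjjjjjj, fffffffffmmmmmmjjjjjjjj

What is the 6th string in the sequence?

fffffffffffffmmmmmmmmjjjjjjjjjjjj

The n-th term is 2n+1 f's then n+2 m's then 2n j's (n = 1, 2, …).
For term 6, n = 6, so the run lengths are 13, 8, 12.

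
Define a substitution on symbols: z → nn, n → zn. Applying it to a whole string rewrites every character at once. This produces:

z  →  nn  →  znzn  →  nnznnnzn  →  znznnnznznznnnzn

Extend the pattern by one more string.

nnznnnznznznnnznnnznnnznznznnnzn

φ(znznnnznznznnnzn) expands symbol-by-symbol to nn zn nn zn zn zn nn zn nn zn nn zn zn zn nn zn; joining the 16 pieces gives the next term.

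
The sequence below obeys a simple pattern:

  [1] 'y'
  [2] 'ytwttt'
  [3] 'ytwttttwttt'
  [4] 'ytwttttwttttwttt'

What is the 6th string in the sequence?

ytwttttwttttwttttwttttwttt

Every step adds twttt to the end: s(k+1) = s(k)·twttt.
From ytwttttwttttwttt, 2 further steps: ytwttttwttttwttt → ytwttttwttttwttttwttt → (answer).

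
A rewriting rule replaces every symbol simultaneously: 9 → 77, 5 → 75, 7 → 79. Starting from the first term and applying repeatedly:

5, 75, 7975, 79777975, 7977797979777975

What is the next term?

Rewriting the 16 symbols of 7977797979777975 one by one yields 79 77 79 79 79 77 79 77 79 77 79 79 79 77 79 75; concatenated:

79777979797779777977797979777975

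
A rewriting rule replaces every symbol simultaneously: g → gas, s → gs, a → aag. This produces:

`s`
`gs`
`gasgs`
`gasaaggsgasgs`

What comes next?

gasaaggsaagaaggasgasgsgasaaggsgasgs

Replace each of the 13 characters of gasaaggsgasgs in place — gas aag gs aag aag gas gas gs gas aag gs gas gs — and concatenate.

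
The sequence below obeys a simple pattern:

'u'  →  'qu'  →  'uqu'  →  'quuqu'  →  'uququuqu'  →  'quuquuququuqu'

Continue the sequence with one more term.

From term 3 onward, concatenate the second-to-last term with the last: u·qu = uqu, qu·uqu = quuqu, …
So term 7 is uququuqu·quuquuququuqu.

uququuququuquuququuqu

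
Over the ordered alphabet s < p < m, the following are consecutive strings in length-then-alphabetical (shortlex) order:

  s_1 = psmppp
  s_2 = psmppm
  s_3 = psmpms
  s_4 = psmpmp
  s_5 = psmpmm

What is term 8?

psmmsm

Stepping forward 3 times from psmpmm: psmpmm → psmmss → psmmsp, then the target.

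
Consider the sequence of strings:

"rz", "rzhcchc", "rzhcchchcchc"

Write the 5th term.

Each term is the previous one with hcchc appended.
From rzhcchchcchc, 2 further steps: rzhcchchcchc → rzhcchchcchchcchc → (answer).

rzhcchchcchchcchchcchc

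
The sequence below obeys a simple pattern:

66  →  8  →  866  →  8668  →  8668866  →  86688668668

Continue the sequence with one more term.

866886686688668866

This is a Fibonacci-style word recurrence s(k) = s(k−1)·s(k−2): e.g. 8·66 = 866.
The next term joins 86688668668 and 8668866.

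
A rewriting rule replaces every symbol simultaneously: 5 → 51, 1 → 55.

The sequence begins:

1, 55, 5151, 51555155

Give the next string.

5155515151555151

Apply φ to 51555155 symbol by symbol: 5→51, 1→55, 5→51, 5→51, 5→51, 1→55, 5→51, 5→51; joined: 51 55 51 51 51 55 51 51.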